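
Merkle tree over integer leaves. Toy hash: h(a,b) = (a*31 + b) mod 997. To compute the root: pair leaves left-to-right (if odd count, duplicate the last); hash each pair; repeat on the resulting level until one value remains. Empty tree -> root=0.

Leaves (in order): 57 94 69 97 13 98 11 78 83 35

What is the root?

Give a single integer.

Answer: 700

Derivation:
L0: [57, 94, 69, 97, 13, 98, 11, 78, 83, 35]
L1: h(57,94)=(57*31+94)%997=864 h(69,97)=(69*31+97)%997=242 h(13,98)=(13*31+98)%997=501 h(11,78)=(11*31+78)%997=419 h(83,35)=(83*31+35)%997=614 -> [864, 242, 501, 419, 614]
L2: h(864,242)=(864*31+242)%997=107 h(501,419)=(501*31+419)%997=995 h(614,614)=(614*31+614)%997=705 -> [107, 995, 705]
L3: h(107,995)=(107*31+995)%997=324 h(705,705)=(705*31+705)%997=626 -> [324, 626]
L4: h(324,626)=(324*31+626)%997=700 -> [700]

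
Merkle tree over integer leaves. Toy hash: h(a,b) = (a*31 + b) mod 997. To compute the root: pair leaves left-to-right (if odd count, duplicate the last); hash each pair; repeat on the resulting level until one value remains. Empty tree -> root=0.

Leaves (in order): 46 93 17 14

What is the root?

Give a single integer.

Answer: 771

Derivation:
L0: [46, 93, 17, 14]
L1: h(46,93)=(46*31+93)%997=522 h(17,14)=(17*31+14)%997=541 -> [522, 541]
L2: h(522,541)=(522*31+541)%997=771 -> [771]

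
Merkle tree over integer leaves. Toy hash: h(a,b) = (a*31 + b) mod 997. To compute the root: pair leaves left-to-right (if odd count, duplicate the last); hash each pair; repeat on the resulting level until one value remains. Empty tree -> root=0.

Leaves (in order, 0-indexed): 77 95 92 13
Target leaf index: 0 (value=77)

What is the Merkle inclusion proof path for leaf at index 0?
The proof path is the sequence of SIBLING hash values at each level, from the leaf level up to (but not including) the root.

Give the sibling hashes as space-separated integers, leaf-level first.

Answer: 95 871

Derivation:
L0 (leaves): [77, 95, 92, 13], target index=0
L1: h(77,95)=(77*31+95)%997=488 [pair 0] h(92,13)=(92*31+13)%997=871 [pair 1] -> [488, 871]
  Sibling for proof at L0: 95
L2: h(488,871)=(488*31+871)%997=47 [pair 0] -> [47]
  Sibling for proof at L1: 871
Root: 47
Proof path (sibling hashes from leaf to root): [95, 871]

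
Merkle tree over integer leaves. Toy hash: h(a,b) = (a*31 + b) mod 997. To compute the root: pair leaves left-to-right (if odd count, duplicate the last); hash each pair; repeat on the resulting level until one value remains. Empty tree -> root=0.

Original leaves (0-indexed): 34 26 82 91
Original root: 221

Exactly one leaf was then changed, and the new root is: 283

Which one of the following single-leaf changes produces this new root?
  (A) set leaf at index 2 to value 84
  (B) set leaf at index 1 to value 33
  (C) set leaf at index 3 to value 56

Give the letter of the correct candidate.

Answer: A

Derivation:
Original leaves: [34, 26, 82, 91]
Target new root: 283
Try each candidate change and compute the resulting root:
Candidate A: set leaf[2] = 84 -> leaves = [34, 26, 84, 91]
  L0: [34, 26, 84, 91]
  L1: h(34,26)=(34*31+26)%997=83 h(84,91)=(84*31+91)%997=701 -> [83, 701]
  L2: h(83,701)=(83*31+701)%997=283 -> [283]
  root = 283 == target 283  ** MATCH **
Candidate B: set leaf[1] = 33 -> leaves = [34, 33, 82, 91]
  L0: [34, 33, 82, 91]
  L1: h(34,33)=(34*31+33)%997=90 h(82,91)=(82*31+91)%997=639 -> [90, 639]
  L2: h(90,639)=(90*31+639)%997=438 -> [438]
  root = 438 != target 283
Candidate C: set leaf[3] = 56 -> leaves = [34, 26, 82, 56]
  L0: [34, 26, 82, 56]
  L1: h(34,26)=(34*31+26)%997=83 h(82,56)=(82*31+56)%997=604 -> [83, 604]
  L2: h(83,604)=(83*31+604)%997=186 -> [186]
  root = 186 != target 283
Candidate A produces the target root.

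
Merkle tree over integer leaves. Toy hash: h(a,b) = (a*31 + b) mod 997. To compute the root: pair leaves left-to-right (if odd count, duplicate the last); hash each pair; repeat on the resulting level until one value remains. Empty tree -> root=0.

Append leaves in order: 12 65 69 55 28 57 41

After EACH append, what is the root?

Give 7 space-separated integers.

Answer: 12 437 800 786 197 128 515

Derivation:
After append 12 (leaves=[12]):
  L0: [12]
  root=12
After append 65 (leaves=[12, 65]):
  L0: [12, 65]
  L1: h(12,65)=(12*31+65)%997=437 -> [437]
  root=437
After append 69 (leaves=[12, 65, 69]):
  L0: [12, 65, 69]
  L1: h(12,65)=(12*31+65)%997=437 h(69,69)=(69*31+69)%997=214 -> [437, 214]
  L2: h(437,214)=(437*31+214)%997=800 -> [800]
  root=800
After append 55 (leaves=[12, 65, 69, 55]):
  L0: [12, 65, 69, 55]
  L1: h(12,65)=(12*31+65)%997=437 h(69,55)=(69*31+55)%997=200 -> [437, 200]
  L2: h(437,200)=(437*31+200)%997=786 -> [786]
  root=786
After append 28 (leaves=[12, 65, 69, 55, 28]):
  L0: [12, 65, 69, 55, 28]
  L1: h(12,65)=(12*31+65)%997=437 h(69,55)=(69*31+55)%997=200 h(28,28)=(28*31+28)%997=896 -> [437, 200, 896]
  L2: h(437,200)=(437*31+200)%997=786 h(896,896)=(896*31+896)%997=756 -> [786, 756]
  L3: h(786,756)=(786*31+756)%997=197 -> [197]
  root=197
After append 57 (leaves=[12, 65, 69, 55, 28, 57]):
  L0: [12, 65, 69, 55, 28, 57]
  L1: h(12,65)=(12*31+65)%997=437 h(69,55)=(69*31+55)%997=200 h(28,57)=(28*31+57)%997=925 -> [437, 200, 925]
  L2: h(437,200)=(437*31+200)%997=786 h(925,925)=(925*31+925)%997=687 -> [786, 687]
  L3: h(786,687)=(786*31+687)%997=128 -> [128]
  root=128
After append 41 (leaves=[12, 65, 69, 55, 28, 57, 41]):
  L0: [12, 65, 69, 55, 28, 57, 41]
  L1: h(12,65)=(12*31+65)%997=437 h(69,55)=(69*31+55)%997=200 h(28,57)=(28*31+57)%997=925 h(41,41)=(41*31+41)%997=315 -> [437, 200, 925, 315]
  L2: h(437,200)=(437*31+200)%997=786 h(925,315)=(925*31+315)%997=77 -> [786, 77]
  L3: h(786,77)=(786*31+77)%997=515 -> [515]
  root=515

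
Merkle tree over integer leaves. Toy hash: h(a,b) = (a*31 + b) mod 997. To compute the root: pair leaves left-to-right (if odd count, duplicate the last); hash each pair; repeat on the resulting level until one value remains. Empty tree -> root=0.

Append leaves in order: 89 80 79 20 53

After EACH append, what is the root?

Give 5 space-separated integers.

After append 89 (leaves=[89]):
  L0: [89]
  root=89
After append 80 (leaves=[89, 80]):
  L0: [89, 80]
  L1: h(89,80)=(89*31+80)%997=845 -> [845]
  root=845
After append 79 (leaves=[89, 80, 79]):
  L0: [89, 80, 79]
  L1: h(89,80)=(89*31+80)%997=845 h(79,79)=(79*31+79)%997=534 -> [845, 534]
  L2: h(845,534)=(845*31+534)%997=807 -> [807]
  root=807
After append 20 (leaves=[89, 80, 79, 20]):
  L0: [89, 80, 79, 20]
  L1: h(89,80)=(89*31+80)%997=845 h(79,20)=(79*31+20)%997=475 -> [845, 475]
  L2: h(845,475)=(845*31+475)%997=748 -> [748]
  root=748
After append 53 (leaves=[89, 80, 79, 20, 53]):
  L0: [89, 80, 79, 20, 53]
  L1: h(89,80)=(89*31+80)%997=845 h(79,20)=(79*31+20)%997=475 h(53,53)=(53*31+53)%997=699 -> [845, 475, 699]
  L2: h(845,475)=(845*31+475)%997=748 h(699,699)=(699*31+699)%997=434 -> [748, 434]
  L3: h(748,434)=(748*31+434)%997=691 -> [691]
  root=691

Answer: 89 845 807 748 691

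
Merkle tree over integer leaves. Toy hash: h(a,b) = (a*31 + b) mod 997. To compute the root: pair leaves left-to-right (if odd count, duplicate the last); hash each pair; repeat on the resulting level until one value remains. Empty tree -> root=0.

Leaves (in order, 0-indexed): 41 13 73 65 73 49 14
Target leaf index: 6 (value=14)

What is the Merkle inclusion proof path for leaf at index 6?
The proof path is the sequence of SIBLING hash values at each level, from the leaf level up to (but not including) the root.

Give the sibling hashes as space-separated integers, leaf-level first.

Answer: 14 318 258

Derivation:
L0 (leaves): [41, 13, 73, 65, 73, 49, 14], target index=6
L1: h(41,13)=(41*31+13)%997=287 [pair 0] h(73,65)=(73*31+65)%997=334 [pair 1] h(73,49)=(73*31+49)%997=318 [pair 2] h(14,14)=(14*31+14)%997=448 [pair 3] -> [287, 334, 318, 448]
  Sibling for proof at L0: 14
L2: h(287,334)=(287*31+334)%997=258 [pair 0] h(318,448)=(318*31+448)%997=336 [pair 1] -> [258, 336]
  Sibling for proof at L1: 318
L3: h(258,336)=(258*31+336)%997=358 [pair 0] -> [358]
  Sibling for proof at L2: 258
Root: 358
Proof path (sibling hashes from leaf to root): [14, 318, 258]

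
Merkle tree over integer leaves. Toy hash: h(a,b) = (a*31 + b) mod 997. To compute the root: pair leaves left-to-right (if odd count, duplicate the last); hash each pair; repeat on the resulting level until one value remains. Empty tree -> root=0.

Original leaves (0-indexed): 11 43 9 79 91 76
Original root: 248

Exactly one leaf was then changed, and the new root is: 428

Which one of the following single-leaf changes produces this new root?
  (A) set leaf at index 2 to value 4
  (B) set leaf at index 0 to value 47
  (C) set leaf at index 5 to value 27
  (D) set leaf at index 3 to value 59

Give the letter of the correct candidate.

Original leaves: [11, 43, 9, 79, 91, 76]
Target new root: 428
Try each candidate change and compute the resulting root:
Candidate A: set leaf[2] = 4 -> leaves = [11, 43, 4, 79, 91, 76]
  L0: [11, 43, 4, 79, 91, 76]
  L1: h(11,43)=(11*31+43)%997=384 h(4,79)=(4*31+79)%997=203 h(91,76)=(91*31+76)%997=903 -> [384, 203, 903]
  L2: h(384,203)=(384*31+203)%997=143 h(903,903)=(903*31+903)%997=980 -> [143, 980]
  L3: h(143,980)=(143*31+980)%997=428 -> [428]
  root = 428 == target 428  ** MATCH **
Candidate B: set leaf[0] = 47 -> leaves = [47, 43, 9, 79, 91, 76]
  L0: [47, 43, 9, 79, 91, 76]
  L1: h(47,43)=(47*31+43)%997=503 h(9,79)=(9*31+79)%997=358 h(91,76)=(91*31+76)%997=903 -> [503, 358, 903]
  L2: h(503,358)=(503*31+358)%997=996 h(903,903)=(903*31+903)%997=980 -> [996, 980]
  L3: h(996,980)=(996*31+980)%997=949 -> [949]
  root = 949 != target 428
Candidate C: set leaf[5] = 27 -> leaves = [11, 43, 9, 79, 91, 27]
  L0: [11, 43, 9, 79, 91, 27]
  L1: h(11,43)=(11*31+43)%997=384 h(9,79)=(9*31+79)%997=358 h(91,27)=(91*31+27)%997=854 -> [384, 358, 854]
  L2: h(384,358)=(384*31+358)%997=298 h(854,854)=(854*31+854)%997=409 -> [298, 409]
  L3: h(298,409)=(298*31+409)%997=674 -> [674]
  root = 674 != target 428
Candidate D: set leaf[3] = 59 -> leaves = [11, 43, 9, 59, 91, 76]
  L0: [11, 43, 9, 59, 91, 76]
  L1: h(11,43)=(11*31+43)%997=384 h(9,59)=(9*31+59)%997=338 h(91,76)=(91*31+76)%997=903 -> [384, 338, 903]
  L2: h(384,338)=(384*31+338)%997=278 h(903,903)=(903*31+903)%997=980 -> [278, 980]
  L3: h(278,980)=(278*31+980)%997=625 -> [625]
  root = 625 != target 428
Candidate A produces the target root.

Answer: A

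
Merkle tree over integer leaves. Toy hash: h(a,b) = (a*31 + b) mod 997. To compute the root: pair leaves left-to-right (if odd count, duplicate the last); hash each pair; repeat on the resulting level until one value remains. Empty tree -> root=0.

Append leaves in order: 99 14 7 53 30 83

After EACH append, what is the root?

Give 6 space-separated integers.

After append 99 (leaves=[99]):
  L0: [99]
  root=99
After append 14 (leaves=[99, 14]):
  L0: [99, 14]
  L1: h(99,14)=(99*31+14)%997=92 -> [92]
  root=92
After append 7 (leaves=[99, 14, 7]):
  L0: [99, 14, 7]
  L1: h(99,14)=(99*31+14)%997=92 h(7,7)=(7*31+7)%997=224 -> [92, 224]
  L2: h(92,224)=(92*31+224)%997=85 -> [85]
  root=85
After append 53 (leaves=[99, 14, 7, 53]):
  L0: [99, 14, 7, 53]
  L1: h(99,14)=(99*31+14)%997=92 h(7,53)=(7*31+53)%997=270 -> [92, 270]
  L2: h(92,270)=(92*31+270)%997=131 -> [131]
  root=131
After append 30 (leaves=[99, 14, 7, 53, 30]):
  L0: [99, 14, 7, 53, 30]
  L1: h(99,14)=(99*31+14)%997=92 h(7,53)=(7*31+53)%997=270 h(30,30)=(30*31+30)%997=960 -> [92, 270, 960]
  L2: h(92,270)=(92*31+270)%997=131 h(960,960)=(960*31+960)%997=810 -> [131, 810]
  L3: h(131,810)=(131*31+810)%997=883 -> [883]
  root=883
After append 83 (leaves=[99, 14, 7, 53, 30, 83]):
  L0: [99, 14, 7, 53, 30, 83]
  L1: h(99,14)=(99*31+14)%997=92 h(7,53)=(7*31+53)%997=270 h(30,83)=(30*31+83)%997=16 -> [92, 270, 16]
  L2: h(92,270)=(92*31+270)%997=131 h(16,16)=(16*31+16)%997=512 -> [131, 512]
  L3: h(131,512)=(131*31+512)%997=585 -> [585]
  root=585

Answer: 99 92 85 131 883 585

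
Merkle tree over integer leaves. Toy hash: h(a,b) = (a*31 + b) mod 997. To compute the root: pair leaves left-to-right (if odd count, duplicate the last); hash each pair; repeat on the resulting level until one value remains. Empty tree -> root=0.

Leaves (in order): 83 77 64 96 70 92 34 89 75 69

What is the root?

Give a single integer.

L0: [83, 77, 64, 96, 70, 92, 34, 89, 75, 69]
L1: h(83,77)=(83*31+77)%997=656 h(64,96)=(64*31+96)%997=86 h(70,92)=(70*31+92)%997=268 h(34,89)=(34*31+89)%997=146 h(75,69)=(75*31+69)%997=400 -> [656, 86, 268, 146, 400]
L2: h(656,86)=(656*31+86)%997=482 h(268,146)=(268*31+146)%997=478 h(400,400)=(400*31+400)%997=836 -> [482, 478, 836]
L3: h(482,478)=(482*31+478)%997=465 h(836,836)=(836*31+836)%997=830 -> [465, 830]
L4: h(465,830)=(465*31+830)%997=290 -> [290]

Answer: 290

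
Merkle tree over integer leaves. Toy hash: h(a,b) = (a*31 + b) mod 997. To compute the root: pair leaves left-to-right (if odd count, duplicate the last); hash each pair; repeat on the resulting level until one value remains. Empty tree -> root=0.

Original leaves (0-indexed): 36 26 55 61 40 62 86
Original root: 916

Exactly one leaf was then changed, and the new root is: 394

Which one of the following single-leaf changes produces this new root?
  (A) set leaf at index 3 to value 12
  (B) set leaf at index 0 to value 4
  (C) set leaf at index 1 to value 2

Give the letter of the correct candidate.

Original leaves: [36, 26, 55, 61, 40, 62, 86]
Target new root: 394
Try each candidate change and compute the resulting root:
Candidate A: set leaf[3] = 12 -> leaves = [36, 26, 55, 12, 40, 62, 86]
  L0: [36, 26, 55, 12, 40, 62, 86]
  L1: h(36,26)=(36*31+26)%997=145 h(55,12)=(55*31+12)%997=720 h(40,62)=(40*31+62)%997=305 h(86,86)=(86*31+86)%997=758 -> [145, 720, 305, 758]
  L2: h(145,720)=(145*31+720)%997=230 h(305,758)=(305*31+758)%997=243 -> [230, 243]
  L3: h(230,243)=(230*31+243)%997=394 -> [394]
  root = 394 == target 394  ** MATCH **
Candidate B: set leaf[0] = 4 -> leaves = [4, 26, 55, 61, 40, 62, 86]
  L0: [4, 26, 55, 61, 40, 62, 86]
  L1: h(4,26)=(4*31+26)%997=150 h(55,61)=(55*31+61)%997=769 h(40,62)=(40*31+62)%997=305 h(86,86)=(86*31+86)%997=758 -> [150, 769, 305, 758]
  L2: h(150,769)=(150*31+769)%997=434 h(305,758)=(305*31+758)%997=243 -> [434, 243]
  L3: h(434,243)=(434*31+243)%997=736 -> [736]
  root = 736 != target 394
Candidate C: set leaf[1] = 2 -> leaves = [36, 2, 55, 61, 40, 62, 86]
  L0: [36, 2, 55, 61, 40, 62, 86]
  L1: h(36,2)=(36*31+2)%997=121 h(55,61)=(55*31+61)%997=769 h(40,62)=(40*31+62)%997=305 h(86,86)=(86*31+86)%997=758 -> [121, 769, 305, 758]
  L2: h(121,769)=(121*31+769)%997=532 h(305,758)=(305*31+758)%997=243 -> [532, 243]
  L3: h(532,243)=(532*31+243)%997=783 -> [783]
  root = 783 != target 394
Candidate A produces the target root.

Answer: A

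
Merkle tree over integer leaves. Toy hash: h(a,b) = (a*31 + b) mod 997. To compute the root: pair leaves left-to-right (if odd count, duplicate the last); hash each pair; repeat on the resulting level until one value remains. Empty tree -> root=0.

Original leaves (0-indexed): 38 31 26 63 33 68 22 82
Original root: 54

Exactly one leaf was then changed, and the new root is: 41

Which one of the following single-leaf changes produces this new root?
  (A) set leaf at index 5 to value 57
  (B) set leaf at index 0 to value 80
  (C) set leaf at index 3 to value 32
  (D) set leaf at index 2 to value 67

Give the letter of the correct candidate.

Original leaves: [38, 31, 26, 63, 33, 68, 22, 82]
Target new root: 41
Try each candidate change and compute the resulting root:
Candidate A: set leaf[5] = 57 -> leaves = [38, 31, 26, 63, 33, 57, 22, 82]
  L0: [38, 31, 26, 63, 33, 57, 22, 82]
  L1: h(38,31)=(38*31+31)%997=212 h(26,63)=(26*31+63)%997=869 h(33,57)=(33*31+57)%997=83 h(22,82)=(22*31+82)%997=764 -> [212, 869, 83, 764]
  L2: h(212,869)=(212*31+869)%997=462 h(83,764)=(83*31+764)%997=346 -> [462, 346]
  L3: h(462,346)=(462*31+346)%997=710 -> [710]
  root = 710 != target 41
Candidate B: set leaf[0] = 80 -> leaves = [80, 31, 26, 63, 33, 68, 22, 82]
  L0: [80, 31, 26, 63, 33, 68, 22, 82]
  L1: h(80,31)=(80*31+31)%997=517 h(26,63)=(26*31+63)%997=869 h(33,68)=(33*31+68)%997=94 h(22,82)=(22*31+82)%997=764 -> [517, 869, 94, 764]
  L2: h(517,869)=(517*31+869)%997=944 h(94,764)=(94*31+764)%997=687 -> [944, 687]
  L3: h(944,687)=(944*31+687)%997=41 -> [41]
  root = 41 == target 41  ** MATCH **
Candidate C: set leaf[3] = 32 -> leaves = [38, 31, 26, 32, 33, 68, 22, 82]
  L0: [38, 31, 26, 32, 33, 68, 22, 82]
  L1: h(38,31)=(38*31+31)%997=212 h(26,32)=(26*31+32)%997=838 h(33,68)=(33*31+68)%997=94 h(22,82)=(22*31+82)%997=764 -> [212, 838, 94, 764]
  L2: h(212,838)=(212*31+838)%997=431 h(94,764)=(94*31+764)%997=687 -> [431, 687]
  L3: h(431,687)=(431*31+687)%997=90 -> [90]
  root = 90 != target 41
Candidate D: set leaf[2] = 67 -> leaves = [38, 31, 67, 63, 33, 68, 22, 82]
  L0: [38, 31, 67, 63, 33, 68, 22, 82]
  L1: h(38,31)=(38*31+31)%997=212 h(67,63)=(67*31+63)%997=146 h(33,68)=(33*31+68)%997=94 h(22,82)=(22*31+82)%997=764 -> [212, 146, 94, 764]
  L2: h(212,146)=(212*31+146)%997=736 h(94,764)=(94*31+764)%997=687 -> [736, 687]
  L3: h(736,687)=(736*31+687)%997=572 -> [572]
  root = 572 != target 41
Candidate B produces the target root.

Answer: B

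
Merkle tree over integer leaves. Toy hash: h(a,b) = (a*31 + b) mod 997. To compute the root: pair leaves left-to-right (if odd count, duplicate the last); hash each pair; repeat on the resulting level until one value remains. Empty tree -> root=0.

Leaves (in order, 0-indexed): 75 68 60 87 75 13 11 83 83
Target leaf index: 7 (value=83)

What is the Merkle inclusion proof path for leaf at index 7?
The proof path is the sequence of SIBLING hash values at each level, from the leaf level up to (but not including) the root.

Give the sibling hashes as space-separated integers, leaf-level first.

L0 (leaves): [75, 68, 60, 87, 75, 13, 11, 83, 83], target index=7
L1: h(75,68)=(75*31+68)%997=399 [pair 0] h(60,87)=(60*31+87)%997=950 [pair 1] h(75,13)=(75*31+13)%997=344 [pair 2] h(11,83)=(11*31+83)%997=424 [pair 3] h(83,83)=(83*31+83)%997=662 [pair 4] -> [399, 950, 344, 424, 662]
  Sibling for proof at L0: 11
L2: h(399,950)=(399*31+950)%997=358 [pair 0] h(344,424)=(344*31+424)%997=121 [pair 1] h(662,662)=(662*31+662)%997=247 [pair 2] -> [358, 121, 247]
  Sibling for proof at L1: 344
L3: h(358,121)=(358*31+121)%997=252 [pair 0] h(247,247)=(247*31+247)%997=925 [pair 1] -> [252, 925]
  Sibling for proof at L2: 358
L4: h(252,925)=(252*31+925)%997=761 [pair 0] -> [761]
  Sibling for proof at L3: 925
Root: 761
Proof path (sibling hashes from leaf to root): [11, 344, 358, 925]

Answer: 11 344 358 925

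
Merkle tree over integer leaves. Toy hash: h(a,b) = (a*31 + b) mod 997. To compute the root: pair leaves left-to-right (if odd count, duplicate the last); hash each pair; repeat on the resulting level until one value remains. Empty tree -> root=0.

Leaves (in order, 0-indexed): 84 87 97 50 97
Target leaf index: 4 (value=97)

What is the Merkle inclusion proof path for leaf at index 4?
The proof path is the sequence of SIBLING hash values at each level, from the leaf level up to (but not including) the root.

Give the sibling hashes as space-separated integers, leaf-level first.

L0 (leaves): [84, 87, 97, 50, 97], target index=4
L1: h(84,87)=(84*31+87)%997=697 [pair 0] h(97,50)=(97*31+50)%997=66 [pair 1] h(97,97)=(97*31+97)%997=113 [pair 2] -> [697, 66, 113]
  Sibling for proof at L0: 97
L2: h(697,66)=(697*31+66)%997=736 [pair 0] h(113,113)=(113*31+113)%997=625 [pair 1] -> [736, 625]
  Sibling for proof at L1: 113
L3: h(736,625)=(736*31+625)%997=510 [pair 0] -> [510]
  Sibling for proof at L2: 736
Root: 510
Proof path (sibling hashes from leaf to root): [97, 113, 736]

Answer: 97 113 736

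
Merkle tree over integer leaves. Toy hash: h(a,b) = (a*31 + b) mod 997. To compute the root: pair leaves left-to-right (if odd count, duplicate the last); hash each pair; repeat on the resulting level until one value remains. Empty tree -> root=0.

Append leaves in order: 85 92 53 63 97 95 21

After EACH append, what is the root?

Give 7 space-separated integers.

Answer: 85 733 491 501 204 140 701

Derivation:
After append 85 (leaves=[85]):
  L0: [85]
  root=85
After append 92 (leaves=[85, 92]):
  L0: [85, 92]
  L1: h(85,92)=(85*31+92)%997=733 -> [733]
  root=733
After append 53 (leaves=[85, 92, 53]):
  L0: [85, 92, 53]
  L1: h(85,92)=(85*31+92)%997=733 h(53,53)=(53*31+53)%997=699 -> [733, 699]
  L2: h(733,699)=(733*31+699)%997=491 -> [491]
  root=491
After append 63 (leaves=[85, 92, 53, 63]):
  L0: [85, 92, 53, 63]
  L1: h(85,92)=(85*31+92)%997=733 h(53,63)=(53*31+63)%997=709 -> [733, 709]
  L2: h(733,709)=(733*31+709)%997=501 -> [501]
  root=501
After append 97 (leaves=[85, 92, 53, 63, 97]):
  L0: [85, 92, 53, 63, 97]
  L1: h(85,92)=(85*31+92)%997=733 h(53,63)=(53*31+63)%997=709 h(97,97)=(97*31+97)%997=113 -> [733, 709, 113]
  L2: h(733,709)=(733*31+709)%997=501 h(113,113)=(113*31+113)%997=625 -> [501, 625]
  L3: h(501,625)=(501*31+625)%997=204 -> [204]
  root=204
After append 95 (leaves=[85, 92, 53, 63, 97, 95]):
  L0: [85, 92, 53, 63, 97, 95]
  L1: h(85,92)=(85*31+92)%997=733 h(53,63)=(53*31+63)%997=709 h(97,95)=(97*31+95)%997=111 -> [733, 709, 111]
  L2: h(733,709)=(733*31+709)%997=501 h(111,111)=(111*31+111)%997=561 -> [501, 561]
  L3: h(501,561)=(501*31+561)%997=140 -> [140]
  root=140
After append 21 (leaves=[85, 92, 53, 63, 97, 95, 21]):
  L0: [85, 92, 53, 63, 97, 95, 21]
  L1: h(85,92)=(85*31+92)%997=733 h(53,63)=(53*31+63)%997=709 h(97,95)=(97*31+95)%997=111 h(21,21)=(21*31+21)%997=672 -> [733, 709, 111, 672]
  L2: h(733,709)=(733*31+709)%997=501 h(111,672)=(111*31+672)%997=125 -> [501, 125]
  L3: h(501,125)=(501*31+125)%997=701 -> [701]
  root=701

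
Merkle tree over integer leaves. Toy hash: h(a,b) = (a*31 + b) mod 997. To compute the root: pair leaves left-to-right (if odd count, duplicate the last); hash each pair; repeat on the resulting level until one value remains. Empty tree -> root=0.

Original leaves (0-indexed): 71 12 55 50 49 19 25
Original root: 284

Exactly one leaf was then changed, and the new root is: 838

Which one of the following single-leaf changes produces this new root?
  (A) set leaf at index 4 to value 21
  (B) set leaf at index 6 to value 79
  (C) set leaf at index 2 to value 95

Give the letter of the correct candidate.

Original leaves: [71, 12, 55, 50, 49, 19, 25]
Target new root: 838
Try each candidate change and compute the resulting root:
Candidate A: set leaf[4] = 21 -> leaves = [71, 12, 55, 50, 21, 19, 25]
  L0: [71, 12, 55, 50, 21, 19, 25]
  L1: h(71,12)=(71*31+12)%997=219 h(55,50)=(55*31+50)%997=758 h(21,19)=(21*31+19)%997=670 h(25,25)=(25*31+25)%997=800 -> [219, 758, 670, 800]
  L2: h(219,758)=(219*31+758)%997=568 h(670,800)=(670*31+800)%997=633 -> [568, 633]
  L3: h(568,633)=(568*31+633)%997=295 -> [295]
  root = 295 != target 838
Candidate B: set leaf[6] = 79 -> leaves = [71, 12, 55, 50, 49, 19, 79]
  L0: [71, 12, 55, 50, 49, 19, 79]
  L1: h(71,12)=(71*31+12)%997=219 h(55,50)=(55*31+50)%997=758 h(49,19)=(49*31+19)%997=541 h(79,79)=(79*31+79)%997=534 -> [219, 758, 541, 534]
  L2: h(219,758)=(219*31+758)%997=568 h(541,534)=(541*31+534)%997=356 -> [568, 356]
  L3: h(568,356)=(568*31+356)%997=18 -> [18]
  root = 18 != target 838
Candidate C: set leaf[2] = 95 -> leaves = [71, 12, 95, 50, 49, 19, 25]
  L0: [71, 12, 95, 50, 49, 19, 25]
  L1: h(71,12)=(71*31+12)%997=219 h(95,50)=(95*31+50)%997=4 h(49,19)=(49*31+19)%997=541 h(25,25)=(25*31+25)%997=800 -> [219, 4, 541, 800]
  L2: h(219,4)=(219*31+4)%997=811 h(541,800)=(541*31+800)%997=622 -> [811, 622]
  L3: h(811,622)=(811*31+622)%997=838 -> [838]
  root = 838 == target 838  ** MATCH **
Candidate C produces the target root.

Answer: C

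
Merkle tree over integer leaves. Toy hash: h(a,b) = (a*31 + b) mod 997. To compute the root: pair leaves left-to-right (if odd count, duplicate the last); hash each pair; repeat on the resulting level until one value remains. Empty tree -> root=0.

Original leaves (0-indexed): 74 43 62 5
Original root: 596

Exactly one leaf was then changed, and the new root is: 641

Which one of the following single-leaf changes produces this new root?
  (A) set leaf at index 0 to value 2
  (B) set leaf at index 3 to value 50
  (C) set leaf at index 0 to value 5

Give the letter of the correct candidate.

Answer: B

Derivation:
Original leaves: [74, 43, 62, 5]
Target new root: 641
Try each candidate change and compute the resulting root:
Candidate A: set leaf[0] = 2 -> leaves = [2, 43, 62, 5]
  L0: [2, 43, 62, 5]
  L1: h(2,43)=(2*31+43)%997=105 h(62,5)=(62*31+5)%997=930 -> [105, 930]
  L2: h(105,930)=(105*31+930)%997=197 -> [197]
  root = 197 != target 641
Candidate B: set leaf[3] = 50 -> leaves = [74, 43, 62, 50]
  L0: [74, 43, 62, 50]
  L1: h(74,43)=(74*31+43)%997=343 h(62,50)=(62*31+50)%997=975 -> [343, 975]
  L2: h(343,975)=(343*31+975)%997=641 -> [641]
  root = 641 == target 641  ** MATCH **
Candidate C: set leaf[0] = 5 -> leaves = [5, 43, 62, 5]
  L0: [5, 43, 62, 5]
  L1: h(5,43)=(5*31+43)%997=198 h(62,5)=(62*31+5)%997=930 -> [198, 930]
  L2: h(198,930)=(198*31+930)%997=89 -> [89]
  root = 89 != target 641
Candidate B produces the target root.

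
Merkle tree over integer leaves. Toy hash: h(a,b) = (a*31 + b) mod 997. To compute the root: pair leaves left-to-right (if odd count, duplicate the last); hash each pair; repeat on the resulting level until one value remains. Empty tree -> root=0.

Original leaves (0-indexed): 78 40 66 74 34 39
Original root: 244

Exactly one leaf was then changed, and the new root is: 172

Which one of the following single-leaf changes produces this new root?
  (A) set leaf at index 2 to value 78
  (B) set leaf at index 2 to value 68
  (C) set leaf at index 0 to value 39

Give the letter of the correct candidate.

Answer: B

Derivation:
Original leaves: [78, 40, 66, 74, 34, 39]
Target new root: 172
Try each candidate change and compute the resulting root:
Candidate A: set leaf[2] = 78 -> leaves = [78, 40, 78, 74, 34, 39]
  L0: [78, 40, 78, 74, 34, 39]
  L1: h(78,40)=(78*31+40)%997=464 h(78,74)=(78*31+74)%997=498 h(34,39)=(34*31+39)%997=96 -> [464, 498, 96]
  L2: h(464,498)=(464*31+498)%997=924 h(96,96)=(96*31+96)%997=81 -> [924, 81]
  L3: h(924,81)=(924*31+81)%997=809 -> [809]
  root = 809 != target 172
Candidate B: set leaf[2] = 68 -> leaves = [78, 40, 68, 74, 34, 39]
  L0: [78, 40, 68, 74, 34, 39]
  L1: h(78,40)=(78*31+40)%997=464 h(68,74)=(68*31+74)%997=188 h(34,39)=(34*31+39)%997=96 -> [464, 188, 96]
  L2: h(464,188)=(464*31+188)%997=614 h(96,96)=(96*31+96)%997=81 -> [614, 81]
  L3: h(614,81)=(614*31+81)%997=172 -> [172]
  root = 172 == target 172  ** MATCH **
Candidate C: set leaf[0] = 39 -> leaves = [39, 40, 66, 74, 34, 39]
  L0: [39, 40, 66, 74, 34, 39]
  L1: h(39,40)=(39*31+40)%997=252 h(66,74)=(66*31+74)%997=126 h(34,39)=(34*31+39)%997=96 -> [252, 126, 96]
  L2: h(252,126)=(252*31+126)%997=959 h(96,96)=(96*31+96)%997=81 -> [959, 81]
  L3: h(959,81)=(959*31+81)%997=897 -> [897]
  root = 897 != target 172
Candidate B produces the target root.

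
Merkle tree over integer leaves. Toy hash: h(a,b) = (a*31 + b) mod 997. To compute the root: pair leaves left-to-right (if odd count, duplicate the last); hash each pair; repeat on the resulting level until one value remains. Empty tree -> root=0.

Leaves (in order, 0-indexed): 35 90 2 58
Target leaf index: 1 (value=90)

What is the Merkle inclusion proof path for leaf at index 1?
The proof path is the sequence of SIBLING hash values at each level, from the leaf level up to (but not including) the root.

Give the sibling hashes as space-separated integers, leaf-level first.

Answer: 35 120

Derivation:
L0 (leaves): [35, 90, 2, 58], target index=1
L1: h(35,90)=(35*31+90)%997=178 [pair 0] h(2,58)=(2*31+58)%997=120 [pair 1] -> [178, 120]
  Sibling for proof at L0: 35
L2: h(178,120)=(178*31+120)%997=653 [pair 0] -> [653]
  Sibling for proof at L1: 120
Root: 653
Proof path (sibling hashes from leaf to root): [35, 120]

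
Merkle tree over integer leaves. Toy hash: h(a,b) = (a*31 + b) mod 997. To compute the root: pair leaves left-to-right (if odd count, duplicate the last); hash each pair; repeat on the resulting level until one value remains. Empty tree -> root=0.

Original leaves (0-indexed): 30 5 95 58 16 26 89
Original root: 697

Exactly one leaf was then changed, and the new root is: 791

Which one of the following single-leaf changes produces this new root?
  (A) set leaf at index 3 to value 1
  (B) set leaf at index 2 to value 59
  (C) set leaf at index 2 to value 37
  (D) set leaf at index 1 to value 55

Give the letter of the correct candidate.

Answer: C

Derivation:
Original leaves: [30, 5, 95, 58, 16, 26, 89]
Target new root: 791
Try each candidate change and compute the resulting root:
Candidate A: set leaf[3] = 1 -> leaves = [30, 5, 95, 1, 16, 26, 89]
  L0: [30, 5, 95, 1, 16, 26, 89]
  L1: h(30,5)=(30*31+5)%997=935 h(95,1)=(95*31+1)%997=952 h(16,26)=(16*31+26)%997=522 h(89,89)=(89*31+89)%997=854 -> [935, 952, 522, 854]
  L2: h(935,952)=(935*31+952)%997=27 h(522,854)=(522*31+854)%997=87 -> [27, 87]
  L3: h(27,87)=(27*31+87)%997=924 -> [924]
  root = 924 != target 791
Candidate B: set leaf[2] = 59 -> leaves = [30, 5, 59, 58, 16, 26, 89]
  L0: [30, 5, 59, 58, 16, 26, 89]
  L1: h(30,5)=(30*31+5)%997=935 h(59,58)=(59*31+58)%997=890 h(16,26)=(16*31+26)%997=522 h(89,89)=(89*31+89)%997=854 -> [935, 890, 522, 854]
  L2: h(935,890)=(935*31+890)%997=962 h(522,854)=(522*31+854)%997=87 -> [962, 87]
  L3: h(962,87)=(962*31+87)%997=996 -> [996]
  root = 996 != target 791
Candidate C: set leaf[2] = 37 -> leaves = [30, 5, 37, 58, 16, 26, 89]
  L0: [30, 5, 37, 58, 16, 26, 89]
  L1: h(30,5)=(30*31+5)%997=935 h(37,58)=(37*31+58)%997=208 h(16,26)=(16*31+26)%997=522 h(89,89)=(89*31+89)%997=854 -> [935, 208, 522, 854]
  L2: h(935,208)=(935*31+208)%997=280 h(522,854)=(522*31+854)%997=87 -> [280, 87]
  L3: h(280,87)=(280*31+87)%997=791 -> [791]
  root = 791 == target 791  ** MATCH **
Candidate D: set leaf[1] = 55 -> leaves = [30, 55, 95, 58, 16, 26, 89]
  L0: [30, 55, 95, 58, 16, 26, 89]
  L1: h(30,55)=(30*31+55)%997=985 h(95,58)=(95*31+58)%997=12 h(16,26)=(16*31+26)%997=522 h(89,89)=(89*31+89)%997=854 -> [985, 12, 522, 854]
  L2: h(985,12)=(985*31+12)%997=637 h(522,854)=(522*31+854)%997=87 -> [637, 87]
  L3: h(637,87)=(637*31+87)%997=891 -> [891]
  root = 891 != target 791
Candidate C produces the target root.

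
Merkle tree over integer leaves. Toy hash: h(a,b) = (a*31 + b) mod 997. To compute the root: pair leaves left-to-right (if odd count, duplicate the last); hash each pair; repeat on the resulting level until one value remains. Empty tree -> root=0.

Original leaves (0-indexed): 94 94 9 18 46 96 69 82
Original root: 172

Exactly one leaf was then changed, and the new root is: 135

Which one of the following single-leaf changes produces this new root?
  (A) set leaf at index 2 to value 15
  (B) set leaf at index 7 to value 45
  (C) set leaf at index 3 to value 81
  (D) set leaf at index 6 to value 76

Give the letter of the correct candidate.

Answer: B

Derivation:
Original leaves: [94, 94, 9, 18, 46, 96, 69, 82]
Target new root: 135
Try each candidate change and compute the resulting root:
Candidate A: set leaf[2] = 15 -> leaves = [94, 94, 15, 18, 46, 96, 69, 82]
  L0: [94, 94, 15, 18, 46, 96, 69, 82]
  L1: h(94,94)=(94*31+94)%997=17 h(15,18)=(15*31+18)%997=483 h(46,96)=(46*31+96)%997=525 h(69,82)=(69*31+82)%997=227 -> [17, 483, 525, 227]
  L2: h(17,483)=(17*31+483)%997=13 h(525,227)=(525*31+227)%997=550 -> [13, 550]
  L3: h(13,550)=(13*31+550)%997=953 -> [953]
  root = 953 != target 135
Candidate B: set leaf[7] = 45 -> leaves = [94, 94, 9, 18, 46, 96, 69, 45]
  L0: [94, 94, 9, 18, 46, 96, 69, 45]
  L1: h(94,94)=(94*31+94)%997=17 h(9,18)=(9*31+18)%997=297 h(46,96)=(46*31+96)%997=525 h(69,45)=(69*31+45)%997=190 -> [17, 297, 525, 190]
  L2: h(17,297)=(17*31+297)%997=824 h(525,190)=(525*31+190)%997=513 -> [824, 513]
  L3: h(824,513)=(824*31+513)%997=135 -> [135]
  root = 135 == target 135  ** MATCH **
Candidate C: set leaf[3] = 81 -> leaves = [94, 94, 9, 81, 46, 96, 69, 82]
  L0: [94, 94, 9, 81, 46, 96, 69, 82]
  L1: h(94,94)=(94*31+94)%997=17 h(9,81)=(9*31+81)%997=360 h(46,96)=(46*31+96)%997=525 h(69,82)=(69*31+82)%997=227 -> [17, 360, 525, 227]
  L2: h(17,360)=(17*31+360)%997=887 h(525,227)=(525*31+227)%997=550 -> [887, 550]
  L3: h(887,550)=(887*31+550)%997=131 -> [131]
  root = 131 != target 135
Candidate D: set leaf[6] = 76 -> leaves = [94, 94, 9, 18, 46, 96, 76, 82]
  L0: [94, 94, 9, 18, 46, 96, 76, 82]
  L1: h(94,94)=(94*31+94)%997=17 h(9,18)=(9*31+18)%997=297 h(46,96)=(46*31+96)%997=525 h(76,82)=(76*31+82)%997=444 -> [17, 297, 525, 444]
  L2: h(17,297)=(17*31+297)%997=824 h(525,444)=(525*31+444)%997=767 -> [824, 767]
  L3: h(824,767)=(824*31+767)%997=389 -> [389]
  root = 389 != target 135
Candidate B produces the target root.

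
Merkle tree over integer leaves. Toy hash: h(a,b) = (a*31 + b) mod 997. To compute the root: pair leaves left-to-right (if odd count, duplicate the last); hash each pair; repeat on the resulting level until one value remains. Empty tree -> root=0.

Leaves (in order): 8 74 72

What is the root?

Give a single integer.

L0: [8, 74, 72]
L1: h(8,74)=(8*31+74)%997=322 h(72,72)=(72*31+72)%997=310 -> [322, 310]
L2: h(322,310)=(322*31+310)%997=322 -> [322]

Answer: 322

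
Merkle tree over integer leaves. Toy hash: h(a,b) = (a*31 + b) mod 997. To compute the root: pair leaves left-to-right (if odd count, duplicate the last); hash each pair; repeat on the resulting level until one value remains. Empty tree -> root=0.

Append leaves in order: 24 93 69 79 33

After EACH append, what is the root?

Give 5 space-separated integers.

Answer: 24 837 239 249 634

Derivation:
After append 24 (leaves=[24]):
  L0: [24]
  root=24
After append 93 (leaves=[24, 93]):
  L0: [24, 93]
  L1: h(24,93)=(24*31+93)%997=837 -> [837]
  root=837
After append 69 (leaves=[24, 93, 69]):
  L0: [24, 93, 69]
  L1: h(24,93)=(24*31+93)%997=837 h(69,69)=(69*31+69)%997=214 -> [837, 214]
  L2: h(837,214)=(837*31+214)%997=239 -> [239]
  root=239
After append 79 (leaves=[24, 93, 69, 79]):
  L0: [24, 93, 69, 79]
  L1: h(24,93)=(24*31+93)%997=837 h(69,79)=(69*31+79)%997=224 -> [837, 224]
  L2: h(837,224)=(837*31+224)%997=249 -> [249]
  root=249
After append 33 (leaves=[24, 93, 69, 79, 33]):
  L0: [24, 93, 69, 79, 33]
  L1: h(24,93)=(24*31+93)%997=837 h(69,79)=(69*31+79)%997=224 h(33,33)=(33*31+33)%997=59 -> [837, 224, 59]
  L2: h(837,224)=(837*31+224)%997=249 h(59,59)=(59*31+59)%997=891 -> [249, 891]
  L3: h(249,891)=(249*31+891)%997=634 -> [634]
  root=634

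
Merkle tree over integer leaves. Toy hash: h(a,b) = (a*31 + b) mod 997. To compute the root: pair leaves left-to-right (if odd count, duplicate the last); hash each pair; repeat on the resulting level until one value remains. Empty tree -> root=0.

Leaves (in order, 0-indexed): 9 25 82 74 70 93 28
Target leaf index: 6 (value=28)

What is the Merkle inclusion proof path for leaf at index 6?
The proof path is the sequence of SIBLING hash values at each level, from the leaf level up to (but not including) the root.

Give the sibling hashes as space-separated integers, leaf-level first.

L0 (leaves): [9, 25, 82, 74, 70, 93, 28], target index=6
L1: h(9,25)=(9*31+25)%997=304 [pair 0] h(82,74)=(82*31+74)%997=622 [pair 1] h(70,93)=(70*31+93)%997=269 [pair 2] h(28,28)=(28*31+28)%997=896 [pair 3] -> [304, 622, 269, 896]
  Sibling for proof at L0: 28
L2: h(304,622)=(304*31+622)%997=76 [pair 0] h(269,896)=(269*31+896)%997=262 [pair 1] -> [76, 262]
  Sibling for proof at L1: 269
L3: h(76,262)=(76*31+262)%997=624 [pair 0] -> [624]
  Sibling for proof at L2: 76
Root: 624
Proof path (sibling hashes from leaf to root): [28, 269, 76]

Answer: 28 269 76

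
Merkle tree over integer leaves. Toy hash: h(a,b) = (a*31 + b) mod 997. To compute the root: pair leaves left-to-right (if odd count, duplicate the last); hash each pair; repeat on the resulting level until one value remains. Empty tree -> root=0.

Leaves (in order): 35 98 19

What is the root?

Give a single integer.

L0: [35, 98, 19]
L1: h(35,98)=(35*31+98)%997=186 h(19,19)=(19*31+19)%997=608 -> [186, 608]
L2: h(186,608)=(186*31+608)%997=392 -> [392]

Answer: 392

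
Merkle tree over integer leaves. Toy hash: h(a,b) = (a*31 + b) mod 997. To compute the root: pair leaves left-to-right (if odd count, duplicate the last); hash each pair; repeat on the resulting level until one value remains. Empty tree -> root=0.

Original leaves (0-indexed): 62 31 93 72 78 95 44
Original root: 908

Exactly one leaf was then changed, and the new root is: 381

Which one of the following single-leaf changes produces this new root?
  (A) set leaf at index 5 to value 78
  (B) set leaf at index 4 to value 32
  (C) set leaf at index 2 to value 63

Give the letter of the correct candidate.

Original leaves: [62, 31, 93, 72, 78, 95, 44]
Target new root: 381
Try each candidate change and compute the resulting root:
Candidate A: set leaf[5] = 78 -> leaves = [62, 31, 93, 72, 78, 78, 44]
  L0: [62, 31, 93, 72, 78, 78, 44]
  L1: h(62,31)=(62*31+31)%997=956 h(93,72)=(93*31+72)%997=961 h(78,78)=(78*31+78)%997=502 h(44,44)=(44*31+44)%997=411 -> [956, 961, 502, 411]
  L2: h(956,961)=(956*31+961)%997=687 h(502,411)=(502*31+411)%997=21 -> [687, 21]
  L3: h(687,21)=(687*31+21)%997=381 -> [381]
  root = 381 == target 381  ** MATCH **
Candidate B: set leaf[4] = 32 -> leaves = [62, 31, 93, 72, 32, 95, 44]
  L0: [62, 31, 93, 72, 32, 95, 44]
  L1: h(62,31)=(62*31+31)%997=956 h(93,72)=(93*31+72)%997=961 h(32,95)=(32*31+95)%997=90 h(44,44)=(44*31+44)%997=411 -> [956, 961, 90, 411]
  L2: h(956,961)=(956*31+961)%997=687 h(90,411)=(90*31+411)%997=210 -> [687, 210]
  L3: h(687,210)=(687*31+210)%997=570 -> [570]
  root = 570 != target 381
Candidate C: set leaf[2] = 63 -> leaves = [62, 31, 63, 72, 78, 95, 44]
  L0: [62, 31, 63, 72, 78, 95, 44]
  L1: h(62,31)=(62*31+31)%997=956 h(63,72)=(63*31+72)%997=31 h(78,95)=(78*31+95)%997=519 h(44,44)=(44*31+44)%997=411 -> [956, 31, 519, 411]
  L2: h(956,31)=(956*31+31)%997=754 h(519,411)=(519*31+411)%997=548 -> [754, 548]
  L3: h(754,548)=(754*31+548)%997=991 -> [991]
  root = 991 != target 381
Candidate A produces the target root.

Answer: A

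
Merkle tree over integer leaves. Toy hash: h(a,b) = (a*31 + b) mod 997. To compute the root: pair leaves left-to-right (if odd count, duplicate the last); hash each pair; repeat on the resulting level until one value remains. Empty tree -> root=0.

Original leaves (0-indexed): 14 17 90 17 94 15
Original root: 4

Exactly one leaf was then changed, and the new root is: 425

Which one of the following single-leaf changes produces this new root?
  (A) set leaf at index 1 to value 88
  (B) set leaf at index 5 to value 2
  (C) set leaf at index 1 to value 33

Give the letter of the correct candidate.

Original leaves: [14, 17, 90, 17, 94, 15]
Target new root: 425
Try each candidate change and compute the resulting root:
Candidate A: set leaf[1] = 88 -> leaves = [14, 88, 90, 17, 94, 15]
  L0: [14, 88, 90, 17, 94, 15]
  L1: h(14,88)=(14*31+88)%997=522 h(90,17)=(90*31+17)%997=813 h(94,15)=(94*31+15)%997=935 -> [522, 813, 935]
  L2: h(522,813)=(522*31+813)%997=46 h(935,935)=(935*31+935)%997=10 -> [46, 10]
  L3: h(46,10)=(46*31+10)%997=439 -> [439]
  root = 439 != target 425
Candidate B: set leaf[5] = 2 -> leaves = [14, 17, 90, 17, 94, 2]
  L0: [14, 17, 90, 17, 94, 2]
  L1: h(14,17)=(14*31+17)%997=451 h(90,17)=(90*31+17)%997=813 h(94,2)=(94*31+2)%997=922 -> [451, 813, 922]
  L2: h(451,813)=(451*31+813)%997=836 h(922,922)=(922*31+922)%997=591 -> [836, 591]
  L3: h(836,591)=(836*31+591)%997=585 -> [585]
  root = 585 != target 425
Candidate C: set leaf[1] = 33 -> leaves = [14, 33, 90, 17, 94, 15]
  L0: [14, 33, 90, 17, 94, 15]
  L1: h(14,33)=(14*31+33)%997=467 h(90,17)=(90*31+17)%997=813 h(94,15)=(94*31+15)%997=935 -> [467, 813, 935]
  L2: h(467,813)=(467*31+813)%997=335 h(935,935)=(935*31+935)%997=10 -> [335, 10]
  L3: h(335,10)=(335*31+10)%997=425 -> [425]
  root = 425 == target 425  ** MATCH **
Candidate C produces the target root.

Answer: C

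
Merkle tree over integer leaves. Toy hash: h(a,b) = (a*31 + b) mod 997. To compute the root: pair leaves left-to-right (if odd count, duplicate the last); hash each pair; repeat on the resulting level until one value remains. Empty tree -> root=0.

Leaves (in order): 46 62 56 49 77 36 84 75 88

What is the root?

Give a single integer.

Answer: 11

Derivation:
L0: [46, 62, 56, 49, 77, 36, 84, 75, 88]
L1: h(46,62)=(46*31+62)%997=491 h(56,49)=(56*31+49)%997=788 h(77,36)=(77*31+36)%997=429 h(84,75)=(84*31+75)%997=685 h(88,88)=(88*31+88)%997=822 -> [491, 788, 429, 685, 822]
L2: h(491,788)=(491*31+788)%997=57 h(429,685)=(429*31+685)%997=26 h(822,822)=(822*31+822)%997=382 -> [57, 26, 382]
L3: h(57,26)=(57*31+26)%997=796 h(382,382)=(382*31+382)%997=260 -> [796, 260]
L4: h(796,260)=(796*31+260)%997=11 -> [11]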